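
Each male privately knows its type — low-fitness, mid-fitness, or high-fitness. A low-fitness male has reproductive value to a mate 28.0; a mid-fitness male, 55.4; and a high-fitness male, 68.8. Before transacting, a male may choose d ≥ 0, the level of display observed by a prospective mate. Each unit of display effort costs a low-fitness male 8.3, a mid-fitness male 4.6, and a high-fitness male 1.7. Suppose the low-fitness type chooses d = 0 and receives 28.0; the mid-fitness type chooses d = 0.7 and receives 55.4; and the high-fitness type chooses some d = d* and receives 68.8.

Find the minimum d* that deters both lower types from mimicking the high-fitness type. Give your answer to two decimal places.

Mid-fitness type (on-path payoff 55.4 − 4.6×0.7 = 52.18) won't mimic when 52.18 ≥ 68.8 − 4.6·d*, i.e. d* ≥ 3.61.
Low-fitness type (on-path payoff 28.0) won't mimic when 28.0 ≥ 68.8 − 8.3·d*, i.e. d* ≥ 4.92.
Both must hold, so d* = max(4.92, 3.61) = 4.92. The low-fitness type's constraint binds.

4.92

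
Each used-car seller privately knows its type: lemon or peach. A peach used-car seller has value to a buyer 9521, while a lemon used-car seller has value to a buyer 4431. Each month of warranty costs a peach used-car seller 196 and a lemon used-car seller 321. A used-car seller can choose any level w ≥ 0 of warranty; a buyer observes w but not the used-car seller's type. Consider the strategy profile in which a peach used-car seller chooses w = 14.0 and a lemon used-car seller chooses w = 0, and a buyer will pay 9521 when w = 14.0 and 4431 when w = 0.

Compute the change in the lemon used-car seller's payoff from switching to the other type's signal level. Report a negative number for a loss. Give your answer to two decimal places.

Playing w = 0 the lemon used-car seller receives 4431.
Deviating to w = 14.0 brings payment 9521 at cost 321 × 14.0 = 4494, netting 5027.
Gain from deviating: 5027 − 4431 = 596.00.
The gain is positive, so the lemon type's incentive-compatibility constraint is violated — this profile is not a separating equilibrium.

596.00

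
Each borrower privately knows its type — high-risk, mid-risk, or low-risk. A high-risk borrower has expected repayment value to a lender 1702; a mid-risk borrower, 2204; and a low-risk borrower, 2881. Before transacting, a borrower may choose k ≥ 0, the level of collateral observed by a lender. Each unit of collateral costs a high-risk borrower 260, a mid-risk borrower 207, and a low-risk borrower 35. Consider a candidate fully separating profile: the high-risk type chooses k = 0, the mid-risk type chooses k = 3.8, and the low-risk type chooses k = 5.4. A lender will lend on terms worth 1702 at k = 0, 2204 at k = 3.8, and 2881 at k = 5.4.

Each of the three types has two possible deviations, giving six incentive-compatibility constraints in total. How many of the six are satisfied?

4

High-risk (own payoff 1702): to k=3.8 gives 2204 − 260×3.8 = 1216 → no gain ✓; to k=5.4 gives 2881 − 260×5.4 = 1477 → no gain ✓.
Mid-risk (own payoff 2204 − 207×3.8 = 1417.4): to k=0 gives 1702 → profitable ✗; to k=5.4 gives 2881 − 207×5.4 = 1763.2 → profitable ✗.
Low-risk (own payoff 2881 − 35×5.4 = 2692): to k=0 gives 1702 → no gain ✓; to k=3.8 gives 2204 − 35×3.8 = 2071 → no gain ✓.
4 of the 6 constraints hold; not an equilibrium.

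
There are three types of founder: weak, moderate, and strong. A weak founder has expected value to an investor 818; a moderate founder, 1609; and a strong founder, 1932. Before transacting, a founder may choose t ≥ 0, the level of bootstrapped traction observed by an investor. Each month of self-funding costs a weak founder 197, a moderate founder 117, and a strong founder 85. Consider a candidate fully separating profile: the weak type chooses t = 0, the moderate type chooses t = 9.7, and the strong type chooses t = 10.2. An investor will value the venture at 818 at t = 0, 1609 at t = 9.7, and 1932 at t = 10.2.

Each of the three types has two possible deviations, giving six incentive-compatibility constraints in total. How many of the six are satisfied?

4

Strong (own payoff 1932 − 85×10.2 = 1065): to t=0 gives 818 → no gain ✓; to t=9.7 gives 1609 − 85×9.7 = 784.5 → no gain ✓.
Moderate (own payoff 1609 − 117×9.7 = 474.1): to t=0 gives 818 → profitable ✗; to t=10.2 gives 1932 − 117×10.2 = 738.6 → profitable ✗.
Weak (own payoff 818): to t=9.7 gives 1609 − 197×9.7 = -301.9 → no gain ✓; to t=10.2 gives 1932 − 197×10.2 = -77.4 → no gain ✓.
4 of the 6 constraints hold; not an equilibrium.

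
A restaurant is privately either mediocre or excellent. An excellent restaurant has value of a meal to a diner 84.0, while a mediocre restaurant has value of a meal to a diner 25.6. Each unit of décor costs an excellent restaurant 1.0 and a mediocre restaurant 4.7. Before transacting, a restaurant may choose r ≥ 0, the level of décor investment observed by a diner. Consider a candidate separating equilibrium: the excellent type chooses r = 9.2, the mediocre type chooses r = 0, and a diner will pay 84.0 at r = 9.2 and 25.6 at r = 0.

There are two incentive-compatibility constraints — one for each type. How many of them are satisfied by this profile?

1

Mediocre type: stay at 0 → 25.6; mimic → 84.0 − 4.7 × 9.2 = 40.76. IC fails (25.6 < 40.76).
Excellent type: signal → 84.0 − 1.0 × 9.2 = 74.8; deviate to 0 → 25.6. IC holds (74.8 ≥ 25.6).
1 of 2 constraints hold, so this profile is not an equilibrium.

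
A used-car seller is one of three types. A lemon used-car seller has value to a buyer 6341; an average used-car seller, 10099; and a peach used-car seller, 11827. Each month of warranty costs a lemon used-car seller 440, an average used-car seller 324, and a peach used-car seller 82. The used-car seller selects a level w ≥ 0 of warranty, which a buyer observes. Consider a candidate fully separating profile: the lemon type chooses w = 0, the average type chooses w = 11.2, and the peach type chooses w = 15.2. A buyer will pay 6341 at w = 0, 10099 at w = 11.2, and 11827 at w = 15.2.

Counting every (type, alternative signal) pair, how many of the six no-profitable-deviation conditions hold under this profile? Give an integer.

Average (own payoff 10099 − 324×11.2 = 6470.2): to w=0 gives 6341 → no gain ✓; to w=15.2 gives 11827 − 324×15.2 = 6902.2 → profitable ✗.
Peach (own payoff 11827 − 82×15.2 = 10580.6): to w=0 gives 6341 → no gain ✓; to w=11.2 gives 10099 − 82×11.2 = 9180.6 → no gain ✓.
Lemon (own payoff 6341): to w=11.2 gives 10099 − 440×11.2 = 5171 → no gain ✓; to w=15.2 gives 11827 − 440×15.2 = 5139 → no gain ✓.
5 of the 6 constraints hold; not an equilibrium.

5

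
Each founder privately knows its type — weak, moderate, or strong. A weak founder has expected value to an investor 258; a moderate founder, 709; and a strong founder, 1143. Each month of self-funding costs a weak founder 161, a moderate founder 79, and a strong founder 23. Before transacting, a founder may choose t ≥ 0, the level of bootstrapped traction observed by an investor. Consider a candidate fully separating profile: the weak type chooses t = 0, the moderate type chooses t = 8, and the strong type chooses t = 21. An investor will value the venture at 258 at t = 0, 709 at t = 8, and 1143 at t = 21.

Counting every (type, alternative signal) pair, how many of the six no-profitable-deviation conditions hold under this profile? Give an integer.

Weak (own payoff 258): to t=8 gives 709 − 161×8 = -579 → no gain ✓; to t=21 gives 1143 − 161×21 = -2238 → no gain ✓.
Moderate (own payoff 709 − 79×8 = 77): to t=0 gives 258 → profitable ✗; to t=21 gives 1143 − 79×21 = -516 → no gain ✓.
Strong (own payoff 1143 − 23×21 = 660): to t=0 gives 258 → no gain ✓; to t=8 gives 709 − 23×8 = 525 → no gain ✓.
5 of the 6 constraints hold; not an equilibrium.

5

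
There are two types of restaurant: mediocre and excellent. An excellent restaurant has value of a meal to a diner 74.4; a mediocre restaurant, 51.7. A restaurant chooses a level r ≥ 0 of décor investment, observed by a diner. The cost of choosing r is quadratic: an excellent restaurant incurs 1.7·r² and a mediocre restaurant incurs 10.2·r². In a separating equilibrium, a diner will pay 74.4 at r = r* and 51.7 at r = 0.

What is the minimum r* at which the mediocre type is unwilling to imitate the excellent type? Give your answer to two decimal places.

The mediocre type at r = 0 receives 51.7; imitating at r* yields 74.4 − 10.2·r*².
Indifference: 51.7 = 74.4 − 10.2·r*², so r*² = (74.4 − 51.7) / 10.2 ≈ 2.2255.
r* = √2.2255 ≈ 1.49.

1.49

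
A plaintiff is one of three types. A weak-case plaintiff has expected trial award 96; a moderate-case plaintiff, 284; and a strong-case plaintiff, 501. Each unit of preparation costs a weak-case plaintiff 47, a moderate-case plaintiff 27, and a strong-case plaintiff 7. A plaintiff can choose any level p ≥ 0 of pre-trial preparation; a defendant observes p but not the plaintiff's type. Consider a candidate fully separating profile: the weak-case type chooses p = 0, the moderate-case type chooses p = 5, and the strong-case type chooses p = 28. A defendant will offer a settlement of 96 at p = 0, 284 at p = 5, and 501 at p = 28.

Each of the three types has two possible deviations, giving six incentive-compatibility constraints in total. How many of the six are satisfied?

6

Strong-case (own payoff 501 − 7×28 = 305): to p=0 gives 96 → no gain ✓; to p=5 gives 284 − 7×5 = 249 → no gain ✓.
Weak-case (own payoff 96): to p=5 gives 284 − 47×5 = 49 → no gain ✓; to p=28 gives 501 − 47×28 = -815 → no gain ✓.
Moderate-case (own payoff 284 − 27×5 = 149): to p=0 gives 96 → no gain ✓; to p=28 gives 501 − 27×28 = -255 → no gain ✓.
6 of the 6 constraints hold; this profile is a separating equilibrium.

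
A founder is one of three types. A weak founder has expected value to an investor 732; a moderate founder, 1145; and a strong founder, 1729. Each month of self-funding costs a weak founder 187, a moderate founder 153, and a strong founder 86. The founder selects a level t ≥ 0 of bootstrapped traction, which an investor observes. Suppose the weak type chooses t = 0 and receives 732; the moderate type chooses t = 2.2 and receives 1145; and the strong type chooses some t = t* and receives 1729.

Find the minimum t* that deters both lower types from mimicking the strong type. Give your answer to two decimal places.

Moderate type (on-path payoff 1145 − 153×2.2 = 808.4) won't mimic when 808.4 ≥ 1729 − 153·t*, i.e. t* ≥ 6.02.
Weak type (on-path payoff 732) won't mimic when 732 ≥ 1729 − 187·t*, i.e. t* ≥ 5.33.
Both must hold, so t* = max(5.33, 6.02) = 6.02. The moderate type's constraint binds.

6.02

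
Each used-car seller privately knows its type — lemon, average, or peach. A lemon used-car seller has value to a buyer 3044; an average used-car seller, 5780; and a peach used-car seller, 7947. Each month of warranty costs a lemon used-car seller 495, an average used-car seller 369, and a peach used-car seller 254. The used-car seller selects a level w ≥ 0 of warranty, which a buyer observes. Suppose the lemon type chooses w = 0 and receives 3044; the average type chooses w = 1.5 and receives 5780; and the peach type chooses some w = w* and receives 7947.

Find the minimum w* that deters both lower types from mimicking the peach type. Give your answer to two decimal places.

9.91

Average type (on-path payoff 5780 − 369×1.5 = 5226.5) won't mimic when 5226.5 ≥ 7947 − 369·w*, i.e. w* ≥ 7.37.
Lemon type (on-path payoff 3044) won't mimic when 3044 ≥ 7947 − 495·w*, i.e. w* ≥ 9.91.
Both must hold, so w* = max(9.91, 7.37) = 9.91. The lemon type's constraint binds.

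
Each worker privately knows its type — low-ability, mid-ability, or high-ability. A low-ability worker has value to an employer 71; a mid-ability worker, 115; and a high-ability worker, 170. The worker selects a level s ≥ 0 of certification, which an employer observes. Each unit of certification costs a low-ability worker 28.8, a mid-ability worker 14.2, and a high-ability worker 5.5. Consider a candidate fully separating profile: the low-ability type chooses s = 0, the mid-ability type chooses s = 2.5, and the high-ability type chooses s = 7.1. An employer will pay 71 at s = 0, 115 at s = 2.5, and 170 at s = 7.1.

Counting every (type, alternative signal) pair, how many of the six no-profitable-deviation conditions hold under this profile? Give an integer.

6

High-ability (own payoff 170 − 5.5×7.1 = 130.95): to s=0 gives 71 → no gain ✓; to s=2.5 gives 115 − 5.5×2.5 = 101.25 → no gain ✓.
Mid-ability (own payoff 115 − 14.2×2.5 = 79.5): to s=0 gives 71 → no gain ✓; to s=7.1 gives 170 − 14.2×7.1 = 69.18 → no gain ✓.
Low-ability (own payoff 71): to s=2.5 gives 115 − 28.8×2.5 = 43 → no gain ✓; to s=7.1 gives 170 − 28.8×7.1 = -34.48 → no gain ✓.
6 of the 6 constraints hold; this profile is a separating equilibrium.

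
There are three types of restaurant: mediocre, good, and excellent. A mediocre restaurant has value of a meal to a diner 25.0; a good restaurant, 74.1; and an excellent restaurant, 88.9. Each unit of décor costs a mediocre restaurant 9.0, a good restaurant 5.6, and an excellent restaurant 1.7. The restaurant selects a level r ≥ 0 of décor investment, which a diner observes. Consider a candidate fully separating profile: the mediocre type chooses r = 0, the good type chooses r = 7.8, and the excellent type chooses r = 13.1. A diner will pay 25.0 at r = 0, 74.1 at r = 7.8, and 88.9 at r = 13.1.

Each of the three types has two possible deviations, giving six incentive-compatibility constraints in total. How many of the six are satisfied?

Excellent (own payoff 88.9 − 1.7×13.1 = 66.63): to r=0 gives 25.0 → no gain ✓; to r=7.8 gives 74.1 − 1.7×7.8 = 60.84 → no gain ✓.
Mediocre (own payoff 25.0): to r=7.8 gives 74.1 − 9.0×7.8 = 3.9 → no gain ✓; to r=13.1 gives 88.9 − 9.0×13.1 = -29 → no gain ✓.
Good (own payoff 74.1 − 5.6×7.8 = 30.42): to r=0 gives 25.0 → no gain ✓; to r=13.1 gives 88.9 − 5.6×13.1 = 15.54 → no gain ✓.
6 of the 6 constraints hold; this profile is a separating equilibrium.

6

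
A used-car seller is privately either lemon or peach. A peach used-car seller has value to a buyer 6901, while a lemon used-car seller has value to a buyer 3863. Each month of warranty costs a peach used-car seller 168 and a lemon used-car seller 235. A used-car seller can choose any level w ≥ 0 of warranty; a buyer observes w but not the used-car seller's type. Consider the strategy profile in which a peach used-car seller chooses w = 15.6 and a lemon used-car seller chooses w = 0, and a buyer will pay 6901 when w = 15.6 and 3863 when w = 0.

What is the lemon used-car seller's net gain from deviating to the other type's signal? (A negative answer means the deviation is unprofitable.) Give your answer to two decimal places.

-628.00

Playing w = 0 the lemon used-car seller receives 3863.
Deviating to w = 15.6 brings payment 6901 at cost 235 × 15.6 = 3666, netting 3235.
Gain from deviating: 3235 − 3863 = -628.00.
The gain is negative, so the lemon type's incentive-compatibility constraint is satisfied.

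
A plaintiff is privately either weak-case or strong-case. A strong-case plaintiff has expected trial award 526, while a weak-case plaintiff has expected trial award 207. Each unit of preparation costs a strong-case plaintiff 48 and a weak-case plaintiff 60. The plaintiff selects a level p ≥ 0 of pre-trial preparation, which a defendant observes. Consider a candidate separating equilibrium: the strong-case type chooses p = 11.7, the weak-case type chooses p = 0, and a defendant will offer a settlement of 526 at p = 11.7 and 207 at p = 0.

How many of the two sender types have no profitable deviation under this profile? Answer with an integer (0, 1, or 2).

Strong-case type: signal → 526 − 48 × 11.7 = -35.6; deviate to 0 → 207. IC fails (-35.6 < 207).
Weak-case type: stay at 0 → 207; mimic → 526 − 60 × 11.7 = -176. IC holds (207 ≥ -176).
1 of 2 constraints hold, so this profile is not an equilibrium.

1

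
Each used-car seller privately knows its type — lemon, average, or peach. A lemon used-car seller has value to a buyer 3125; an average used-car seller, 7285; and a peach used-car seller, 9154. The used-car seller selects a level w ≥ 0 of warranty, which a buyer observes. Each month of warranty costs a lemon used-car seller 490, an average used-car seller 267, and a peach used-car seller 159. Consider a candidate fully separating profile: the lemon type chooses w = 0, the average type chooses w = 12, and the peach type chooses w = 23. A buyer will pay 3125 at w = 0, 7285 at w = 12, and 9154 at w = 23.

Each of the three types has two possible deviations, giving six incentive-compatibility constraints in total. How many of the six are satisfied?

6

Lemon (own payoff 3125): to w=12 gives 7285 − 490×12 = 1405 → no gain ✓; to w=23 gives 9154 − 490×23 = -2116 → no gain ✓.
Average (own payoff 7285 − 267×12 = 4081): to w=0 gives 3125 → no gain ✓; to w=23 gives 9154 − 267×23 = 3013 → no gain ✓.
Peach (own payoff 9154 − 159×23 = 5497): to w=0 gives 3125 → no gain ✓; to w=12 gives 7285 − 159×12 = 5377 → no gain ✓.
6 of the 6 constraints hold; this profile is a separating equilibrium.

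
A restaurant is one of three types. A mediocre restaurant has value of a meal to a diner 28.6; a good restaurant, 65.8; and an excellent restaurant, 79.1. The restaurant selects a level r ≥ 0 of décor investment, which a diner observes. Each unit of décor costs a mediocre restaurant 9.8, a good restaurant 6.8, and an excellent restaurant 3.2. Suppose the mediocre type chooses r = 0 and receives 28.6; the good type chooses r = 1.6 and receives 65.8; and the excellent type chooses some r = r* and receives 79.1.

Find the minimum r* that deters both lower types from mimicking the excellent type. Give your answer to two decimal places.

5.15

Mediocre type (on-path payoff 28.6) won't mimic when 28.6 ≥ 79.1 − 9.8·r*, i.e. r* ≥ 5.15.
Good type (on-path payoff 65.8 − 6.8×1.6 = 54.92) won't mimic when 54.92 ≥ 79.1 − 6.8·r*, i.e. r* ≥ 3.56.
Both must hold, so r* = max(5.15, 3.56) = 5.15. The mediocre type's constraint binds.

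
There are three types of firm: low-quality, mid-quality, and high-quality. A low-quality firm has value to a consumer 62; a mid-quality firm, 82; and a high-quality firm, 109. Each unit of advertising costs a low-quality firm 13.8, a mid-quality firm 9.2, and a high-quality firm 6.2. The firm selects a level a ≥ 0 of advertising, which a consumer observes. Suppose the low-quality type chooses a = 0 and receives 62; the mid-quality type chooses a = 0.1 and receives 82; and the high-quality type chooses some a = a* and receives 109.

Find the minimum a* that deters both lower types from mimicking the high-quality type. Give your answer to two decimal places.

Mid-quality type (on-path payoff 82 − 9.2×0.1 = 81.08) won't mimic when 81.08 ≥ 109 − 9.2·a*, i.e. a* ≥ 3.03.
Low-quality type (on-path payoff 62) won't mimic when 62 ≥ 109 − 13.8·a*, i.e. a* ≥ 3.41.
Both must hold, so a* = max(3.41, 3.03) = 3.41. The low-quality type's constraint binds.

3.41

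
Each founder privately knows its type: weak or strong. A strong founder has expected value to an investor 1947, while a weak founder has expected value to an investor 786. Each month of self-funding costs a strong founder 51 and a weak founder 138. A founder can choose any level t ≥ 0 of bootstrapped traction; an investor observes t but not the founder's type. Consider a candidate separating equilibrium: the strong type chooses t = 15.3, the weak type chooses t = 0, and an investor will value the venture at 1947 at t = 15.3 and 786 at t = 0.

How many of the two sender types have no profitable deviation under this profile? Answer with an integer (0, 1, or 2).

2

Strong type: signal → 1947 − 51 × 15.3 = 1166.7; deviate to 0 → 786. IC holds (1166.7 ≥ 786).
Weak type: stay at 0 → 786; mimic → 1947 − 138 × 15.3 = -164.4. IC holds (786 ≥ -164.4).
2 of 2 constraints hold, so this is a separating equilibrium.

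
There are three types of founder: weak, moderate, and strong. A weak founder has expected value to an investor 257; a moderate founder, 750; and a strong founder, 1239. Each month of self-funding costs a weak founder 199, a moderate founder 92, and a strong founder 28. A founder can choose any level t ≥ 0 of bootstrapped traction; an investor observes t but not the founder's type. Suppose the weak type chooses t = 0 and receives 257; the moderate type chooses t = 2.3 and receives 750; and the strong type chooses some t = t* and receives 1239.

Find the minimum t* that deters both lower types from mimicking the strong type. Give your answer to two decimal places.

Moderate type (on-path payoff 750 − 92×2.3 = 538.4) won't mimic when 538.4 ≥ 1239 − 92·t*, i.e. t* ≥ 7.62.
Weak type (on-path payoff 257) won't mimic when 257 ≥ 1239 − 199·t*, i.e. t* ≥ 4.93.
Both must hold, so t* = max(4.93, 7.62) = 7.62. The moderate type's constraint binds.

7.62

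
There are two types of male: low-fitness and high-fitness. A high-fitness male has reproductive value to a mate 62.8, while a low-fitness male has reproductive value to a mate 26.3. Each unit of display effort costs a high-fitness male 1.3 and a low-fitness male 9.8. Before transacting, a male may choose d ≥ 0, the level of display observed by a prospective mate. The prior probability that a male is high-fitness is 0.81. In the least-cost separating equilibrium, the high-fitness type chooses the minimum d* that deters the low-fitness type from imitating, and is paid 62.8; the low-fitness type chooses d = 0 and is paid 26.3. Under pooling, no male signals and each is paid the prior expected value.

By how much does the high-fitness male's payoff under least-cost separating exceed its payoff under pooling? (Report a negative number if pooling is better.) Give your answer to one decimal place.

2.1

Least-cost separating signal: d* solves 26.3 = 62.8 − 9.8·d*, so d* = (62.8 − 26.3)/9.8 ≈ 3.7245.
High-fitness type's separating payoff: 62.8 − 1.3 × d* = 62.8 − 1.3 × (62.8 − 26.3)/9.8 = 62.8 − 47.45/9.8 ≈ 57.958.
Pooling payoff: 0.81 × 62.8 + 0.19 × 26.3 = 55.865.
Difference: 57.958 − 55.865 = 2.093, i.e. 2.1 to one decimal place.
The high-fitness type prefers to separate.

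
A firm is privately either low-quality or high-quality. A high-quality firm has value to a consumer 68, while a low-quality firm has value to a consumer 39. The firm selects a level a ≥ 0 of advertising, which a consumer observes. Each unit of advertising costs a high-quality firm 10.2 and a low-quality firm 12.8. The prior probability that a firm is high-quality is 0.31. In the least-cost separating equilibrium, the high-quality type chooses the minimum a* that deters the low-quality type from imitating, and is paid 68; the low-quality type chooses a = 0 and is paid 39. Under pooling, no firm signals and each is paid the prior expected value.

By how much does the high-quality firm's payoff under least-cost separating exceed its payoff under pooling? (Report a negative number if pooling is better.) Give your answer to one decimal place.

-3.1

Least-cost separating signal: a* solves 39 = 68 − 12.8·a*, so a* = (68 − 39)/12.8 ≈ 2.2656.
High-quality type's separating payoff: 68 − 10.2 × a* = 68 − 10.2 × (68 − 39)/12.8 = 68 − 295.8/12.8 ≈ 44.891.
Pooling payoff: 0.31 × 68 + 0.69 × 39 = 47.99.
Difference: 44.891 − 47.99 = -3.099, i.e. -3.1 to one decimal place.
The high-quality type would prefer the pooling outcome.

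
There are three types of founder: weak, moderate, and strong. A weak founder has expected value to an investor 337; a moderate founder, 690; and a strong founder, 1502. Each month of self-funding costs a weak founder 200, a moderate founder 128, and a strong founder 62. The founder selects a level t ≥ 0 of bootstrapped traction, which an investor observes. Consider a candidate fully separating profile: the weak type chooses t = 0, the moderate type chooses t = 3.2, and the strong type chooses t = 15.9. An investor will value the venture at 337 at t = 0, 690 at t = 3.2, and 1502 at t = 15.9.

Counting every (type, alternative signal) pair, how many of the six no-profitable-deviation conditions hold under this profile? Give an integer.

5

Moderate (own payoff 690 − 128×3.2 = 280.4): to t=0 gives 337 → profitable ✗; to t=15.9 gives 1502 − 128×15.9 = -533.2 → no gain ✓.
Weak (own payoff 337): to t=3.2 gives 690 − 200×3.2 = 50 → no gain ✓; to t=15.9 gives 1502 − 200×15.9 = -1678 → no gain ✓.
Strong (own payoff 1502 − 62×15.9 = 516.2): to t=0 gives 337 → no gain ✓; to t=3.2 gives 690 − 62×3.2 = 491.6 → no gain ✓.
5 of the 6 constraints hold; not an equilibrium.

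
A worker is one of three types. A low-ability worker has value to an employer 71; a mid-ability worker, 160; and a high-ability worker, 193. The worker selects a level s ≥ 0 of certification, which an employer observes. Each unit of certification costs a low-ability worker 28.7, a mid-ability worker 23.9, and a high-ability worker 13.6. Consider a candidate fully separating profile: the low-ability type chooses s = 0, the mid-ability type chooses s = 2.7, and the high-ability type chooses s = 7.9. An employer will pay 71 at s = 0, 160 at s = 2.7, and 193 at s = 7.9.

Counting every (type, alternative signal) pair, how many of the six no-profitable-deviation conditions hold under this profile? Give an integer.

Low-ability (own payoff 71): to s=2.7 gives 160 − 28.7×2.7 = 82.51 → profitable ✗; to s=7.9 gives 193 − 28.7×7.9 = -33.73 → no gain ✓.
Mid-ability (own payoff 160 − 23.9×2.7 = 95.47): to s=0 gives 71 → no gain ✓; to s=7.9 gives 193 − 23.9×7.9 = 4.19 → no gain ✓.
High-ability (own payoff 193 − 13.6×7.9 = 85.56): to s=0 gives 71 → no gain ✓; to s=2.7 gives 160 − 13.6×2.7 = 123.28 → profitable ✗.
4 of the 6 constraints hold; not an equilibrium.

4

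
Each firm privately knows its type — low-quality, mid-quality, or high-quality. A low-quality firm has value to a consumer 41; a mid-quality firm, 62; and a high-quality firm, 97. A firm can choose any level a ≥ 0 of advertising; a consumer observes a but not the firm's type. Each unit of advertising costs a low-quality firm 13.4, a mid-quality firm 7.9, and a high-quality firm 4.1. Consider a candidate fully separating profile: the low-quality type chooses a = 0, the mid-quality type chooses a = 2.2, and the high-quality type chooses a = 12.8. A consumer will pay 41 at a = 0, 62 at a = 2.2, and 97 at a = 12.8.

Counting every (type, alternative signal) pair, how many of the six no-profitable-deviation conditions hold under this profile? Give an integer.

5

Low-quality (own payoff 41): to a=2.2 gives 62 − 13.4×2.2 = 32.52 → no gain ✓; to a=12.8 gives 97 − 13.4×12.8 = -74.52 → no gain ✓.
High-quality (own payoff 97 − 4.1×12.8 = 44.52): to a=0 gives 41 → no gain ✓; to a=2.2 gives 62 − 4.1×2.2 = 52.98 → profitable ✗.
Mid-quality (own payoff 62 − 7.9×2.2 = 44.62): to a=0 gives 41 → no gain ✓; to a=12.8 gives 97 − 7.9×12.8 = -4.12 → no gain ✓.
5 of the 6 constraints hold; not an equilibrium.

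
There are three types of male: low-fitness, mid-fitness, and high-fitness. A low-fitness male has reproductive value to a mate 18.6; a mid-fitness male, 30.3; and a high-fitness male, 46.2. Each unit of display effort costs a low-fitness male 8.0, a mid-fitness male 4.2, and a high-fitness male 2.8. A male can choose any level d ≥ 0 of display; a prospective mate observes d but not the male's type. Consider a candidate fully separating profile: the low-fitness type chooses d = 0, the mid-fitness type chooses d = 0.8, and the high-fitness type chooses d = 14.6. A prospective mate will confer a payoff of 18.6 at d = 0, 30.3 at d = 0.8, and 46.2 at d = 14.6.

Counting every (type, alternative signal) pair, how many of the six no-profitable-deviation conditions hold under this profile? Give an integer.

Low-fitness (own payoff 18.6): to d=0.8 gives 30.3 − 8.0×0.8 = 23.9 → profitable ✗; to d=14.6 gives 46.2 − 8.0×14.6 = -70.6 → no gain ✓.
Mid-fitness (own payoff 30.3 − 4.2×0.8 = 26.94): to d=0 gives 18.6 → no gain ✓; to d=14.6 gives 46.2 − 4.2×14.6 = -15.12 → no gain ✓.
High-fitness (own payoff 46.2 − 2.8×14.6 = 5.32): to d=0 gives 18.6 → profitable ✗; to d=0.8 gives 30.3 − 2.8×0.8 = 28.06 → profitable ✗.
3 of the 6 constraints hold; not an equilibrium.

3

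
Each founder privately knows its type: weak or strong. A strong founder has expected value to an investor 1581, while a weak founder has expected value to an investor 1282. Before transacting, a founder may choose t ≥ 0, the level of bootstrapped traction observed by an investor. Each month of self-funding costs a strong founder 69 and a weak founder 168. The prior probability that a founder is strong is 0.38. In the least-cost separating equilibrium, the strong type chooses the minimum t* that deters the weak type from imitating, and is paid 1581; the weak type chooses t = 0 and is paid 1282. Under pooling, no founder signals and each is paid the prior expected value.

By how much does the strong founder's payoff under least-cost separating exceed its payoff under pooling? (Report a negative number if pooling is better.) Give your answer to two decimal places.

Least-cost separating signal: t* solves 1282 = 1581 − 168·t*, so t* = (1581 − 1282)/168 ≈ 1.7798.
Strong type's separating payoff: 1581 − 69 × t* = 1581 − 69 × (1581 − 1282)/168 = 1581 − 20631/168 ≈ 1458.1964.
Pooling payoff: 0.38 × 1581 + 0.62 × 1282 = 1395.62.
Difference: 1458.1964 − 1395.62 = 62.5764, i.e. 62.58 to two decimal places.
The strong type prefers to separate.

62.58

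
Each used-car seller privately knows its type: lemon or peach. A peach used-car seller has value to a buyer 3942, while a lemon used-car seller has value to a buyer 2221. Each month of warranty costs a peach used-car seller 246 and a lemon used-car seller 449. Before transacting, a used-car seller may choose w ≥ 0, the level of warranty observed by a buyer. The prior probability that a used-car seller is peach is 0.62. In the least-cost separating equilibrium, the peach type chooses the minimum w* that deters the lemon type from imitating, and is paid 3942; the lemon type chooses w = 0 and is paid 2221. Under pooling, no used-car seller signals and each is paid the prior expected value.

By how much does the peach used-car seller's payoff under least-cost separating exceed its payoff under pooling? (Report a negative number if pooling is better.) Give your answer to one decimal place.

Least-cost separating signal: w* solves 2221 = 3942 − 449·w*, so w* = (3942 − 2221)/449 ≈ 3.8330.
Peach type's separating payoff: 3942 − 246 × w* = 3942 − 246 × (3942 − 2221)/449 = 3942 − 423366/449 ≈ 2999.091.
Pooling payoff: 0.62 × 3942 + 0.38 × 2221 = 3288.02.
Difference: 2999.091 − 3288.02 = -288.929, i.e. -288.9 to one decimal place.
The peach type would prefer the pooling outcome.

-288.9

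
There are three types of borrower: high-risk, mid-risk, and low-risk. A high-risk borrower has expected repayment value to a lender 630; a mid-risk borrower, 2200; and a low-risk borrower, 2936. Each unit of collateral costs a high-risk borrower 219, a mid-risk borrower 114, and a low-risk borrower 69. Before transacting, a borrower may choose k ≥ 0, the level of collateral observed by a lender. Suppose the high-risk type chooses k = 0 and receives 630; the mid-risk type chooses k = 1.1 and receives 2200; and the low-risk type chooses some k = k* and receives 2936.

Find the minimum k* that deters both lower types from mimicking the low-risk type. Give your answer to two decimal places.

10.53

High-risk type (on-path payoff 630) won't mimic when 630 ≥ 2936 − 219·k*, i.e. k* ≥ 10.53.
Mid-risk type (on-path payoff 2200 − 114×1.1 = 2074.6) won't mimic when 2074.6 ≥ 2936 − 114·k*, i.e. k* ≥ 7.56.
Both must hold, so k* = max(10.53, 7.56) = 10.53. The high-risk type's constraint binds.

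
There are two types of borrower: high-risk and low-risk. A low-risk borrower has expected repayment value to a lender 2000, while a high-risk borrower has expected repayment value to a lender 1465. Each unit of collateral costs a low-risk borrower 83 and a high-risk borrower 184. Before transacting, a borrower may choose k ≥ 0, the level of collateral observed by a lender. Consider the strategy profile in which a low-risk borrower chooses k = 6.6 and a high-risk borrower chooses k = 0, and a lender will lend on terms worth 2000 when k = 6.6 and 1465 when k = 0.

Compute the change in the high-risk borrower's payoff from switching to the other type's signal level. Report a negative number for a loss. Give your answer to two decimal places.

Playing k = 0 the high-risk borrower receives 1465.
Deviating to k = 6.6 brings payment 2000 at cost 184 × 6.6 = 1214.4, netting 785.6.
Gain from deviating: 785.6 − 1465 = -679.40.
The gain is negative, so the high-risk type's incentive-compatibility constraint is satisfied.

-679.40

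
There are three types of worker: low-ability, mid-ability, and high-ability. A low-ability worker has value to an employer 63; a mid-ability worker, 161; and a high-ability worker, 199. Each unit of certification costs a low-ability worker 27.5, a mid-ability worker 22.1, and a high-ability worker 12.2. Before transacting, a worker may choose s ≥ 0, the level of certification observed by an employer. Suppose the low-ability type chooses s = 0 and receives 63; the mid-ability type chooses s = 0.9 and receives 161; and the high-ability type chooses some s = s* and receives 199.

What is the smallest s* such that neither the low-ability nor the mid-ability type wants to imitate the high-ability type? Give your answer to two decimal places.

4.95

Mid-ability type (on-path payoff 161 − 22.1×0.9 = 141.11) won't mimic when 141.11 ≥ 199 − 22.1·s*, i.e. s* ≥ 2.62.
Low-ability type (on-path payoff 63) won't mimic when 63 ≥ 199 − 27.5·s*, i.e. s* ≥ 4.95.
Both must hold, so s* = max(4.95, 2.62) = 4.95. The low-ability type's constraint binds.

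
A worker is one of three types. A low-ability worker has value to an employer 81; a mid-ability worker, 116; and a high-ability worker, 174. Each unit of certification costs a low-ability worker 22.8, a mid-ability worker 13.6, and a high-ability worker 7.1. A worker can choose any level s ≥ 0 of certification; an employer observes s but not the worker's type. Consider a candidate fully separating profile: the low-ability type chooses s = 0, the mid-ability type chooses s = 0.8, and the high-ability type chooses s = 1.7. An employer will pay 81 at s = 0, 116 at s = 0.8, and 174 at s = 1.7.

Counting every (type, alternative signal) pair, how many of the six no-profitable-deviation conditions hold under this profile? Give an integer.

Mid-ability (own payoff 116 − 13.6×0.8 = 105.12): to s=0 gives 81 → no gain ✓; to s=1.7 gives 174 − 13.6×1.7 = 150.88 → profitable ✗.
High-ability (own payoff 174 − 7.1×1.7 = 161.93): to s=0 gives 81 → no gain ✓; to s=0.8 gives 116 − 7.1×0.8 = 110.32 → no gain ✓.
Low-ability (own payoff 81): to s=0.8 gives 116 − 22.8×0.8 = 97.76 → profitable ✗; to s=1.7 gives 174 − 22.8×1.7 = 135.24 → profitable ✗.
3 of the 6 constraints hold; not an equilibrium.

3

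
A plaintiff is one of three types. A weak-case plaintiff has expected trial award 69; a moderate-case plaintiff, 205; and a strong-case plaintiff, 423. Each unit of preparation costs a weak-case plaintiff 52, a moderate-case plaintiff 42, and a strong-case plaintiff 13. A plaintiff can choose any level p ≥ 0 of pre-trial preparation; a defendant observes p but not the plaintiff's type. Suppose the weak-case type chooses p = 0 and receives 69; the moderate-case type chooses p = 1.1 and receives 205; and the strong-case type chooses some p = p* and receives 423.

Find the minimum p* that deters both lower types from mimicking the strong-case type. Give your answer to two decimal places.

6.81

Moderate-case type (on-path payoff 205 − 42×1.1 = 158.8) won't mimic when 158.8 ≥ 423 − 42·p*, i.e. p* ≥ 6.29.
Weak-case type (on-path payoff 69) won't mimic when 69 ≥ 423 − 52·p*, i.e. p* ≥ 6.81.
Both must hold, so p* = max(6.81, 6.29) = 6.81. The weak-case type's constraint binds.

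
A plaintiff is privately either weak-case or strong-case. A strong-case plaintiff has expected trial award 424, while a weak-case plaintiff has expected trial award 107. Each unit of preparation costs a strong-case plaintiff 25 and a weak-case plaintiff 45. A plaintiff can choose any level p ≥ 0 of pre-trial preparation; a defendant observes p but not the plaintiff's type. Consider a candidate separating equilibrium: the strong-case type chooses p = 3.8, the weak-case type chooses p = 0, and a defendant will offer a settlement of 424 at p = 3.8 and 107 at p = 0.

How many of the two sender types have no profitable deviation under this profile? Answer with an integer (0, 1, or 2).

1

Weak-case type: stay at 0 → 107; mimic → 424 − 45 × 3.8 = 253. IC fails (107 < 253).
Strong-case type: signal → 424 − 25 × 3.8 = 329; deviate to 0 → 107. IC holds (329 ≥ 107).
1 of 2 constraints hold, so this profile is not an equilibrium.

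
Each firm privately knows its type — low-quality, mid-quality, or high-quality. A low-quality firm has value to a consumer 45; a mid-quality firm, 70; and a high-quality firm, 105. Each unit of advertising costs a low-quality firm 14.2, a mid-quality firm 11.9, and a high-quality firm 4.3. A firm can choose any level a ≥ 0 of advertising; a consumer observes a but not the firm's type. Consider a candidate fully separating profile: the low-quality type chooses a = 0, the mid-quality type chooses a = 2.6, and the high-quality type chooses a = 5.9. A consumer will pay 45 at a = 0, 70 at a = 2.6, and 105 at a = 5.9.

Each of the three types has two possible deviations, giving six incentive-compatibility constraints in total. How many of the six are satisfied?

Mid-quality (own payoff 70 − 11.9×2.6 = 39.06): to a=0 gives 45 → profitable ✗; to a=5.9 gives 105 − 11.9×5.9 = 34.79 → no gain ✓.
Low-quality (own payoff 45): to a=2.6 gives 70 − 14.2×2.6 = 33.08 → no gain ✓; to a=5.9 gives 105 − 14.2×5.9 = 21.22 → no gain ✓.
High-quality (own payoff 105 − 4.3×5.9 = 79.63): to a=0 gives 45 → no gain ✓; to a=2.6 gives 70 − 4.3×2.6 = 58.82 → no gain ✓.
5 of the 6 constraints hold; not an equilibrium.

5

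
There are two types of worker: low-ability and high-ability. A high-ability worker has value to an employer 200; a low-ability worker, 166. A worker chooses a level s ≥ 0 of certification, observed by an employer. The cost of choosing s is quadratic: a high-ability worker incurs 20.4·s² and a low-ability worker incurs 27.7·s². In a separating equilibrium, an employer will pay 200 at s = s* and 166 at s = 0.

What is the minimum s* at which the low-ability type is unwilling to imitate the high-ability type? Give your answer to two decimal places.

The low-ability type at s = 0 receives 166; imitating at s* yields 200 − 27.7·s*².
Indifference: 166 = 200 − 27.7·s*², so s*² = (200 − 166) / 27.7 ≈ 1.2274.
s* = √1.2274 ≈ 1.11.

1.11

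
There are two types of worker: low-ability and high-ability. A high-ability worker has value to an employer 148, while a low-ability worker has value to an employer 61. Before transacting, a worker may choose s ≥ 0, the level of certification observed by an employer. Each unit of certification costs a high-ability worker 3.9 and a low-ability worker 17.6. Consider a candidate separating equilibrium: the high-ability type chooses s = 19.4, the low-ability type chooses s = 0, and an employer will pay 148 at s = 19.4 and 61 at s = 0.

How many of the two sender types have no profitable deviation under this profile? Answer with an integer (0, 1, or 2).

2

Low-ability type: stay at 0 → 61; mimic → 148 − 17.6 × 19.4 = -193.44. IC holds (61 ≥ -193.44).
High-ability type: signal → 148 − 3.9 × 19.4 = 72.34; deviate to 0 → 61. IC holds (72.34 ≥ 61).
2 of 2 constraints hold, so this is a separating equilibrium.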